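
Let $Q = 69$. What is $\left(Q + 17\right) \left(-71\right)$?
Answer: $-6106$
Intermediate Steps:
$\left(Q + 17\right) \left(-71\right) = \left(69 + 17\right) \left(-71\right) = 86 \left(-71\right) = -6106$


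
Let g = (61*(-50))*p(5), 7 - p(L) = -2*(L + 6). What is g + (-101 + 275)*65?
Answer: -77140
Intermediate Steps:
p(L) = 19 + 2*L (p(L) = 7 - (-2)*(L + 6) = 7 - (-2)*(6 + L) = 7 - (-12 - 2*L) = 7 + (12 + 2*L) = 19 + 2*L)
g = -88450 (g = (61*(-50))*(19 + 2*5) = -3050*(19 + 10) = -3050*29 = -88450)
g + (-101 + 275)*65 = -88450 + (-101 + 275)*65 = -88450 + 174*65 = -88450 + 11310 = -77140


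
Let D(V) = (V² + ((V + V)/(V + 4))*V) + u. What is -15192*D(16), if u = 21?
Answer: -22985496/5 ≈ -4.5971e+6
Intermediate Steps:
D(V) = 21 + V² + 2*V²/(4 + V) (D(V) = (V² + ((V + V)/(V + 4))*V) + 21 = (V² + ((2*V)/(4 + V))*V) + 21 = (V² + (2*V/(4 + V))*V) + 21 = (V² + 2*V²/(4 + V)) + 21 = 21 + V² + 2*V²/(4 + V))
-15192*D(16) = -15192*(84 + 16³ + 6*16² + 21*16)/(4 + 16) = -15192*(84 + 4096 + 6*256 + 336)/20 = -3798*(84 + 4096 + 1536 + 336)/5 = -3798*6052/5 = -15192*1513/5 = -22985496/5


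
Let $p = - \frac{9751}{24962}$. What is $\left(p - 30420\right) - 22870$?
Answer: $- \frac{190033533}{3566} \approx -53290.0$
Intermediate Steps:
$p = - \frac{1393}{3566}$ ($p = \left(-9751\right) \frac{1}{24962} = - \frac{1393}{3566} \approx -0.39063$)
$\left(p - 30420\right) - 22870 = \left(- \frac{1393}{3566} - 30420\right) - 22870 = - \frac{108479113}{3566} - 22870 = - \frac{190033533}{3566}$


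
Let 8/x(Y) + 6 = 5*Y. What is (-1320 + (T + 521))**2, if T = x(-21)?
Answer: 7867157809/12321 ≈ 6.3852e+5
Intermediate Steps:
x(Y) = 8/(-6 + 5*Y)
T = -8/111 (T = 8/(-6 + 5*(-21)) = 8/(-6 - 105) = 8/(-111) = 8*(-1/111) = -8/111 ≈ -0.072072)
(-1320 + (T + 521))**2 = (-1320 + (-8/111 + 521))**2 = (-1320 + 57823/111)**2 = (-88697/111)**2 = 7867157809/12321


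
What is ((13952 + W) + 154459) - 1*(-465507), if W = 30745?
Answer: 664663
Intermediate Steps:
((13952 + W) + 154459) - 1*(-465507) = ((13952 + 30745) + 154459) - 1*(-465507) = (44697 + 154459) + 465507 = 199156 + 465507 = 664663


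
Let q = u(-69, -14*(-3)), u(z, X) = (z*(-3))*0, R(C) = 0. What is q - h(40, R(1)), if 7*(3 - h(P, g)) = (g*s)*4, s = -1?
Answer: -3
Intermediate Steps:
u(z, X) = 0 (u(z, X) = -3*z*0 = 0)
h(P, g) = 3 + 4*g/7 (h(P, g) = 3 - g*(-1)*4/7 = 3 - (-g)*4/7 = 3 - (-4)*g/7 = 3 + 4*g/7)
q = 0
q - h(40, R(1)) = 0 - (3 + (4/7)*0) = 0 - (3 + 0) = 0 - 1*3 = 0 - 3 = -3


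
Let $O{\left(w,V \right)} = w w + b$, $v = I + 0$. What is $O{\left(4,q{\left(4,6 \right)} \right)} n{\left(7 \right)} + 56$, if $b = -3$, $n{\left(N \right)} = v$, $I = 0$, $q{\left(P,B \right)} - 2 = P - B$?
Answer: $56$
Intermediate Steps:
$q{\left(P,B \right)} = 2 + P - B$ ($q{\left(P,B \right)} = 2 - \left(B - P\right) = 2 + P - B$)
$v = 0$ ($v = 0 + 0 = 0$)
$n{\left(N \right)} = 0$
$O{\left(w,V \right)} = -3 + w^{2}$ ($O{\left(w,V \right)} = w w - 3 = w^{2} - 3 = -3 + w^{2}$)
$O{\left(4,q{\left(4,6 \right)} \right)} n{\left(7 \right)} + 56 = \left(-3 + 4^{2}\right) 0 + 56 = \left(-3 + 16\right) 0 + 56 = 13 \cdot 0 + 56 = 0 + 56 = 56$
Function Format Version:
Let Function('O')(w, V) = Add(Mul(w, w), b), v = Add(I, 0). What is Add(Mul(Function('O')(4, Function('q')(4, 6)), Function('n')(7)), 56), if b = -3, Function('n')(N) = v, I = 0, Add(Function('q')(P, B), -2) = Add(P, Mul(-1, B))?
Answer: 56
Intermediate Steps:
Function('q')(P, B) = Add(2, P, Mul(-1, B)) (Function('q')(P, B) = Add(2, Add(P, Mul(-1, B))) = Add(2, P, Mul(-1, B)))
v = 0 (v = Add(0, 0) = 0)
Function('n')(N) = 0
Function('O')(w, V) = Add(-3, Pow(w, 2)) (Function('O')(w, V) = Add(Mul(w, w), -3) = Add(Pow(w, 2), -3) = Add(-3, Pow(w, 2)))
Add(Mul(Function('O')(4, Function('q')(4, 6)), Function('n')(7)), 56) = Add(Mul(Add(-3, Pow(4, 2)), 0), 56) = Add(Mul(Add(-3, 16), 0), 56) = Add(Mul(13, 0), 56) = Add(0, 56) = 56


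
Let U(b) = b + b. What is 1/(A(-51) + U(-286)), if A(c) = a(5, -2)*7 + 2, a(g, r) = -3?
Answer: -1/591 ≈ -0.0016920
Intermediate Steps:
U(b) = 2*b
A(c) = -19 (A(c) = -3*7 + 2 = -21 + 2 = -19)
1/(A(-51) + U(-286)) = 1/(-19 + 2*(-286)) = 1/(-19 - 572) = 1/(-591) = -1/591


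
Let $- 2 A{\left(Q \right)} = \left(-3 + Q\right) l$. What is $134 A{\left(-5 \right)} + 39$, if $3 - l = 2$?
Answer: $575$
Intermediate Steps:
$l = 1$ ($l = 3 - 2 = 1$)
$A{\left(Q \right)} = \frac{3}{2} - \frac{Q}{2}$ ($A{\left(Q \right)} = - \frac{\left(-3 + Q\right) 1}{2} = - \frac{-3 + Q}{2} = \frac{3}{2} - \frac{Q}{2}$)
$134 A{\left(-5 \right)} + 39 = 134 \left(\frac{3}{2} - - \frac{5}{2}\right) + 39 = 134 \left(\frac{3}{2} + \frac{5}{2}\right) + 39 = 134 \cdot 4 + 39 = 536 + 39 = 575$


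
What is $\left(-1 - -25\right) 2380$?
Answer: $57120$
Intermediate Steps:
$\left(-1 - -25\right) 2380 = \left(-1 + 25\right) 2380 = 24 \cdot 2380 = 57120$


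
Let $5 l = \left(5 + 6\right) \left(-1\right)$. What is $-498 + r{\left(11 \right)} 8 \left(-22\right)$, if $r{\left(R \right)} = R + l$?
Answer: $- \frac{10234}{5} \approx -2046.8$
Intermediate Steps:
$l = - \frac{11}{5}$ ($l = \frac{\left(5 + 6\right) \left(-1\right)}{5} = \frac{11 \left(-1\right)}{5} = \frac{1}{5} \left(-11\right) = - \frac{11}{5} \approx -2.2$)
$r{\left(R \right)} = - \frac{11}{5} + R$ ($r{\left(R \right)} = R - \frac{11}{5} = - \frac{11}{5} + R$)
$-498 + r{\left(11 \right)} 8 \left(-22\right) = -498 + \left(- \frac{11}{5} + 11\right) 8 \left(-22\right) = -498 + \frac{44}{5} \left(-176\right) = -498 - \frac{7744}{5} = - \frac{10234}{5}$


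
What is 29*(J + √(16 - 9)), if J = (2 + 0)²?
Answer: 116 + 29*√7 ≈ 192.73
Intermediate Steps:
J = 4 (J = 2² = 4)
29*(J + √(16 - 9)) = 29*(4 + √(16 - 9)) = 29*(4 + √7) = 116 + 29*√7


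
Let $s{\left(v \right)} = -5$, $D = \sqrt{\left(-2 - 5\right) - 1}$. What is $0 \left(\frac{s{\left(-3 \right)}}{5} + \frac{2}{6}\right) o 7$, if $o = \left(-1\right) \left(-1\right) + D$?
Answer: $0$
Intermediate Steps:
$D = 2 i \sqrt{2}$ ($D = \sqrt{-7 - 1} = \sqrt{-8} = 2 i \sqrt{2} \approx 2.8284 i$)
$o = 1 + 2 i \sqrt{2}$ ($o = \left(-1\right) \left(-1\right) + 2 i \sqrt{2} = 1 + 2 i \sqrt{2} \approx 1.0 + 2.8284 i$)
$0 \left(\frac{s{\left(-3 \right)}}{5} + \frac{2}{6}\right) o 7 = 0 \left(- \frac{5}{5} + \frac{2}{6}\right) \left(1 + 2 i \sqrt{2}\right) 7 = 0 \left(\left(-5\right) \frac{1}{5} + 2 \cdot \frac{1}{6}\right) \left(1 + 2 i \sqrt{2}\right) 7 = 0 \left(-1 + \frac{1}{3}\right) \left(1 + 2 i \sqrt{2}\right) 7 = 0 \left(- \frac{2}{3}\right) \left(1 + 2 i \sqrt{2}\right) 7 = 0 \left(1 + 2 i \sqrt{2}\right) 7 = 0 \cdot 7 = 0$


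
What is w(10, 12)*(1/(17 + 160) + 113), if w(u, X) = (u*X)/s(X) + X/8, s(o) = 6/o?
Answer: 1610161/59 ≈ 27291.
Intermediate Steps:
w(u, X) = X/8 + u*X²/6 (w(u, X) = (u*X)/((6/X)) + X/8 = (X*u)*(X/6) + X*(⅛) = u*X²/6 + X/8 = X/8 + u*X²/6)
w(10, 12)*(1/(17 + 160) + 113) = ((1/24)*12*(3 + 4*12*10))*(1/(17 + 160) + 113) = ((1/24)*12*(3 + 480))*(1/177 + 113) = ((1/24)*12*483)*(1/177 + 113) = (483/2)*(20002/177) = 1610161/59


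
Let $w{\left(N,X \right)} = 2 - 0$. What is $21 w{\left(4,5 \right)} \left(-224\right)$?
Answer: $-9408$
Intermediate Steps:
$w{\left(N,X \right)} = 2$ ($w{\left(N,X \right)} = 2 + 0 = 2$)
$21 w{\left(4,5 \right)} \left(-224\right) = 21 \cdot 2 \left(-224\right) = 42 \left(-224\right) = -9408$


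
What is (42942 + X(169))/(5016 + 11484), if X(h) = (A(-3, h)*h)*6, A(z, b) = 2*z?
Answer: 6143/2750 ≈ 2.2338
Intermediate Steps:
X(h) = -36*h (X(h) = ((2*(-3))*h)*6 = -6*h*6 = -36*h)
(42942 + X(169))/(5016 + 11484) = (42942 - 36*169)/(5016 + 11484) = (42942 - 6084)/16500 = 36858*(1/16500) = 6143/2750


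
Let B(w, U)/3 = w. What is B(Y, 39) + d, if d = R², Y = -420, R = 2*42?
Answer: 5796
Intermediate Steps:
R = 84
B(w, U) = 3*w
d = 7056 (d = 84² = 7056)
B(Y, 39) + d = 3*(-420) + 7056 = -1260 + 7056 = 5796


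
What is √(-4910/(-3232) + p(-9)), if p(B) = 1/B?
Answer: √2068379/1212 ≈ 1.1866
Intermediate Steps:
√(-4910/(-3232) + p(-9)) = √(-4910/(-3232) + 1/(-9)) = √(-4910*(-1/3232) - ⅑) = √(2455/1616 - ⅑) = √(20479/14544) = √2068379/1212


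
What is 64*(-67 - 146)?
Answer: -13632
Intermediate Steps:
64*(-67 - 146) = 64*(-213) = -13632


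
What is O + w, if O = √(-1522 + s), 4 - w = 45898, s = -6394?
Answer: -45894 + 2*I*√1979 ≈ -45894.0 + 88.972*I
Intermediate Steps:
w = -45894 (w = 4 - 1*45898 = 4 - 45898 = -45894)
O = 2*I*√1979 (O = √(-1522 - 6394) = √(-7916) = 2*I*√1979 ≈ 88.972*I)
O + w = 2*I*√1979 - 45894 = -45894 + 2*I*√1979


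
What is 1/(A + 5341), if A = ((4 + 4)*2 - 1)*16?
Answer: 1/5581 ≈ 0.00017918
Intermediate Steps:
A = 240 (A = (8*2 - 1)*16 = (16 - 1)*16 = 15*16 = 240)
1/(A + 5341) = 1/(240 + 5341) = 1/5581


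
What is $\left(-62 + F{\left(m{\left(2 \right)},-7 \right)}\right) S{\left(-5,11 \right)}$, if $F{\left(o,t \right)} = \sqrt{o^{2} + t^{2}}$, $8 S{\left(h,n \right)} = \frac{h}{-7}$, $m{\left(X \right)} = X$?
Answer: $- \frac{155}{28} + \frac{5 \sqrt{53}}{56} \approx -4.8857$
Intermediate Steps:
$S{\left(h,n \right)} = - \frac{h}{56}$ ($S{\left(h,n \right)} = \frac{h \frac{1}{-7}}{8} = \frac{h \left(- \frac{1}{7}\right)}{8} = \frac{\left(- \frac{1}{7}\right) h}{8} = - \frac{h}{56}$)
$\left(-62 + F{\left(m{\left(2 \right)},-7 \right)}\right) S{\left(-5,11 \right)} = \left(-62 + \sqrt{2^{2} + \left(-7\right)^{2}}\right) \left(\left(- \frac{1}{56}\right) \left(-5\right)\right) = \left(-62 + \sqrt{4 + 49}\right) \frac{5}{56} = \left(-62 + \sqrt{53}\right) \frac{5}{56} = - \frac{155}{28} + \frac{5 \sqrt{53}}{56}$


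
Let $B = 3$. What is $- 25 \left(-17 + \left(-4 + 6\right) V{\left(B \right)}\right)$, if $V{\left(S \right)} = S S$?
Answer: $-25$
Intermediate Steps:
$V{\left(S \right)} = S^{2}$
$- 25 \left(-17 + \left(-4 + 6\right) V{\left(B \right)}\right) = - 25 \left(-17 + \left(-4 + 6\right) 3^{2}\right) = - 25 \left(-17 + 2 \cdot 9\right) = - 25 \left(-17 + 18\right) = \left(-25\right) 1 = -25$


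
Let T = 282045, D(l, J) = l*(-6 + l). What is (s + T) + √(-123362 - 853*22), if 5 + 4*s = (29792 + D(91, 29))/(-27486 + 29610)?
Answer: 798760409/2832 + 12*I*√987 ≈ 2.8205e+5 + 377.0*I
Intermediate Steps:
s = 8969/2832 (s = -5/4 + ((29792 + 91*(-6 + 91))/(-27486 + 29610))/4 = -5/4 + ((29792 + 91*85)/2124)/4 = -5/4 + ((29792 + 7735)*(1/2124))/4 = -5/4 + (37527*(1/2124))/4 = -5/4 + (¼)*(12509/708) = -5/4 + 12509/2832 = 8969/2832 ≈ 3.1670)
(s + T) + √(-123362 - 853*22) = (8969/2832 + 282045) + √(-123362 - 853*22) = 798760409/2832 + √(-123362 - 18766) = 798760409/2832 + √(-142128) = 798760409/2832 + 12*I*√987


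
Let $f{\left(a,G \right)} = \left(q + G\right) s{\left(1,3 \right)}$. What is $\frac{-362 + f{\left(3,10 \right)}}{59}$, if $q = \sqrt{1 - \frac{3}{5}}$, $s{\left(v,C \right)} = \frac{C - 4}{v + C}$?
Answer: $- \frac{729}{118} - \frac{\sqrt{10}}{1180} \approx -6.1806$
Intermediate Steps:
$s{\left(v,C \right)} = \frac{-4 + C}{C + v}$
$q = \frac{\sqrt{10}}{5}$ ($q = \sqrt{1 - \frac{3}{5}} = \sqrt{\frac{2}{5}} = \frac{\sqrt{10}}{5} \approx 0.63246$)
$f{\left(a,G \right)} = - \frac{G}{4} - \frac{\sqrt{10}}{20}$ ($f{\left(a,G \right)} = \left(\frac{\sqrt{10}}{5} + G\right) \frac{-4 + 3}{3 + 1} = \left(G + \frac{\sqrt{10}}{5}\right) \frac{1}{4} \left(-1\right) = \left(G + \frac{\sqrt{10}}{5}\right) \left(- \frac{1}{4}\right) = - \frac{G}{4} - \frac{\sqrt{10}}{20}$)
$\frac{-362 + f{\left(3,10 \right)}}{59} = \frac{-362 - \left(\frac{5}{2} + \frac{\sqrt{10}}{20}\right)}{59} = \frac{- \frac{729}{2} - \frac{\sqrt{10}}{20}}{59} = - \frac{729}{118} - \frac{\sqrt{10}}{1180}$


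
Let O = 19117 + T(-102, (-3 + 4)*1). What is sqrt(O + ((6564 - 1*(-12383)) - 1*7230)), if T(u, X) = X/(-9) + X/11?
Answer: 2*sqrt(8394551)/33 ≈ 175.60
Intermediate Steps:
T(u, X) = -2*X/99 (T(u, X) = X*(-1/9) + X*(1/11) = -X/9 + X/11 = -2*X/99)
O = 1892581/99 (O = 19117 - 2*(-3 + 4)/99 = 19117 - 2/99 = 1892581/99 ≈ 19117.)
sqrt(O + ((6564 - 1*(-12383)) - 1*7230)) = sqrt(1892581/99 + ((6564 - 1*(-12383)) - 1*7230)) = sqrt(1892581/99 + ((6564 + 12383) - 7230)) = sqrt(1892581/99 + (18947 - 7230)) = sqrt(1892581/99 + 11717) = sqrt(3052564/99) = 2*sqrt(8394551)/33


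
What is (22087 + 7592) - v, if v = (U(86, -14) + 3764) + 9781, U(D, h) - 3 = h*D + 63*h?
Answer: 18217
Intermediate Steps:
U(D, h) = 3 + 63*h + D*h (U(D, h) = 3 + (h*D + 63*h) = 3 + (D*h + 63*h) = 3 + (63*h + D*h) = 3 + 63*h + D*h)
v = 11462 (v = ((3 + 63*(-14) + 86*(-14)) + 3764) + 9781 = ((3 - 882 - 1204) + 3764) + 9781 = (-2083 + 3764) + 9781 = 1681 + 9781 = 11462)
(22087 + 7592) - v = (22087 + 7592) - 1*11462 = 29679 - 11462 = 18217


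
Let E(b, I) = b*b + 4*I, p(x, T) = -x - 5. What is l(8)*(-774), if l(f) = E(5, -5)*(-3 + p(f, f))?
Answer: 61920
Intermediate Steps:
p(x, T) = -5 - x
E(b, I) = b² + 4*I
l(f) = -40 - 5*f (l(f) = (5² + 4*(-5))*(-3 + (-5 - f)) = (25 - 20)*(-8 - f) = 5*(-8 - f) = -40 - 5*f)
l(8)*(-774) = (-40 - 5*8)*(-774) = (-40 - 40)*(-774) = -80*(-774) = 61920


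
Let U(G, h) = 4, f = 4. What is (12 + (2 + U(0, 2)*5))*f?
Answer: 136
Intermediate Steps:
(12 + (2 + U(0, 2)*5))*f = (12 + (2 + 4*5))*4 = (12 + (2 + 20))*4 = (12 + 22)*4 = 34*4 = 136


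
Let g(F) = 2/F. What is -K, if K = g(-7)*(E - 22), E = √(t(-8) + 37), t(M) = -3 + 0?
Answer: -44/7 + 2*√34/7 ≈ -4.6197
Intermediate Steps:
t(M) = -3
E = √34 (E = √(-3 + 37) = √34 ≈ 5.8309)
K = 44/7 - 2*√34/7 (K = (2/(-7))*(√34 - 22) = (2*(-⅐))*(-22 + √34) = -2*(-22 + √34)/7 = 44/7 - 2*√34/7 ≈ 4.6197)
-K = -(44/7 - 2*√34/7) = -44/7 + 2*√34/7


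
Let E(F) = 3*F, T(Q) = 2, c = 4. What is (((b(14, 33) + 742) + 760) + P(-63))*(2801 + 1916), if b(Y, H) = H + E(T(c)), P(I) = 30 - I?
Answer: 7707578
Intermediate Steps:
b(Y, H) = 6 + H (b(Y, H) = H + 3*2 = H + 6 = 6 + H)
(((b(14, 33) + 742) + 760) + P(-63))*(2801 + 1916) = ((((6 + 33) + 742) + 760) + (30 - 1*(-63)))*(2801 + 1916) = (((39 + 742) + 760) + (30 + 63))*4717 = ((781 + 760) + 93)*4717 = (1541 + 93)*4717 = 1634*4717 = 7707578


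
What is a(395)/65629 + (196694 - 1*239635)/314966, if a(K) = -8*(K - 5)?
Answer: -3800868809/20670903614 ≈ -0.18388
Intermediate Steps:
a(K) = 40 - 8*K (a(K) = -8*(-5 + K) = 40 - 8*K)
a(395)/65629 + (196694 - 1*239635)/314966 = (40 - 8*395)/65629 + (196694 - 1*239635)/314966 = (40 - 3160)*(1/65629) + (196694 - 239635)*(1/314966) = -3120*1/65629 - 42941*1/314966 = -3120/65629 - 42941/314966 = -3800868809/20670903614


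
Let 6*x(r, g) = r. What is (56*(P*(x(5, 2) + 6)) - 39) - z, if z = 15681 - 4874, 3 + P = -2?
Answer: -38278/3 ≈ -12759.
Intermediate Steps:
P = -5 (P = -3 - 2 = -5)
x(r, g) = r/6
z = 10807
(56*(P*(x(5, 2) + 6)) - 39) - z = (56*(-5*((⅙)*5 + 6)) - 39) - 1*10807 = (56*(-5*(⅚ + 6)) - 39) - 10807 = (56*(-5*41/6) - 39) - 10807 = (56*(-205/6) - 39) - 10807 = (-5740/3 - 39) - 10807 = -5857/3 - 10807 = -38278/3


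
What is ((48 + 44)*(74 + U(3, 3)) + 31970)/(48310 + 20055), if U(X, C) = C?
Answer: 39054/68365 ≈ 0.57126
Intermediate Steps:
((48 + 44)*(74 + U(3, 3)) + 31970)/(48310 + 20055) = ((48 + 44)*(74 + 3) + 31970)/(48310 + 20055) = (92*77 + 31970)/68365 = (7084 + 31970)*(1/68365) = 39054*(1/68365) = 39054/68365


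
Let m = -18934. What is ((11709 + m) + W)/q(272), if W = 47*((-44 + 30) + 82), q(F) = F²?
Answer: -237/4352 ≈ -0.054458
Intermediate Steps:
W = 3196 (W = 47*(-14 + 82) = 47*68 = 3196)
((11709 + m) + W)/q(272) = ((11709 - 18934) + 3196)/(272²) = (-7225 + 3196)/73984 = -4029*1/73984 = -237/4352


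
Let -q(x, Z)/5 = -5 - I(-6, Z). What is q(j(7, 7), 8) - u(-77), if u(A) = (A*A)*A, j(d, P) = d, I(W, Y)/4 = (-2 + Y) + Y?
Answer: 456838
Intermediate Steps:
I(W, Y) = -8 + 8*Y (I(W, Y) = 4*((-2 + Y) + Y) = 4*(-2 + 2*Y) = -8 + 8*Y)
q(x, Z) = -15 + 40*Z (q(x, Z) = -5*(-5 - (-8 + 8*Z)) = -5*(-5 + (8 - 8*Z)) = -5*(3 - 8*Z) = -15 + 40*Z)
u(A) = A³ (u(A) = A²*A = A³)
q(j(7, 7), 8) - u(-77) = (-15 + 40*8) - 1*(-77)³ = (-15 + 320) - 1*(-456533) = 305 + 456533 = 456838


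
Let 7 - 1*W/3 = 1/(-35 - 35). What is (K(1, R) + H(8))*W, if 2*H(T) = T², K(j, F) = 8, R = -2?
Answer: 5892/7 ≈ 841.71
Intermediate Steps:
H(T) = T²/2
W = 1473/70 (W = 21 - 3/(-35 - 35) = 21 - 3/(-70) = 21 - 3*(-1/70) = 21 + 3/70 = 1473/70 ≈ 21.043)
(K(1, R) + H(8))*W = (8 + (½)*8²)*(1473/70) = (8 + (½)*64)*(1473/70) = (8 + 32)*(1473/70) = 40*(1473/70) = 5892/7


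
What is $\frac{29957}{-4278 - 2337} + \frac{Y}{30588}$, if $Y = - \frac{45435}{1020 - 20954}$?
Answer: $- \frac{6088572112073}{1344479328360} \approx -4.5286$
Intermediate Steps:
$Y = \frac{45435}{19934}$ ($Y = - \frac{45435}{-19934} = \left(-45435\right) \left(- \frac{1}{19934}\right) = \frac{45435}{19934} \approx 2.2793$)
$\frac{29957}{-4278 - 2337} + \frac{Y}{30588} = \frac{29957}{-4278 - 2337} + \frac{45435}{19934 \cdot 30588} = \frac{29957}{-4278 - 2337} + \frac{45435}{19934} \cdot \frac{1}{30588} = \frac{29957}{-6615} + \frac{15145}{203247064} = 29957 \left(- \frac{1}{6615}\right) + \frac{15145}{203247064} = - \frac{29957}{6615} + \frac{15145}{203247064} = - \frac{6088572112073}{1344479328360}$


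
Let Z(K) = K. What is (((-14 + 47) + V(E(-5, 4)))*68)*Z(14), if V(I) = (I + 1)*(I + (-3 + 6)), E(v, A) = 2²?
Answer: 64736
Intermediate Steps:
E(v, A) = 4
V(I) = (1 + I)*(3 + I) (V(I) = (1 + I)*(I + 3) = (1 + I)*(3 + I))
(((-14 + 47) + V(E(-5, 4)))*68)*Z(14) = (((-14 + 47) + (3 + 4² + 4*4))*68)*14 = ((33 + (3 + 16 + 16))*68)*14 = ((33 + 35)*68)*14 = (68*68)*14 = 4624*14 = 64736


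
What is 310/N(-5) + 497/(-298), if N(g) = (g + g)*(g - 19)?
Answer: -1345/3576 ≈ -0.37612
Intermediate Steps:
N(g) = 2*g*(-19 + g) (N(g) = (2*g)*(-19 + g) = 2*g*(-19 + g))
310/N(-5) + 497/(-298) = 310/((2*(-5)*(-19 - 5))) + 497/(-298) = 310/((2*(-5)*(-24))) + 497*(-1/298) = 310/240 - 497/298 = 310*(1/240) - 497/298 = 31/24 - 497/298 = -1345/3576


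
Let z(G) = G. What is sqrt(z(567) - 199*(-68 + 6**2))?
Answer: sqrt(6935) ≈ 83.277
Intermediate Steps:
sqrt(z(567) - 199*(-68 + 6**2)) = sqrt(567 - 199*(-68 + 6**2)) = sqrt(567 - 199*(-68 + 36)) = sqrt(567 - 199*(-32)) = sqrt(567 + 6368) = sqrt(6935)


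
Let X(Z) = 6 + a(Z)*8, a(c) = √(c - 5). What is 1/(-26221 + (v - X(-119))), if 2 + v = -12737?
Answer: I/(2*(-19483*I + 8*√31)) ≈ -2.5663e-5 + 5.8671e-8*I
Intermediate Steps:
a(c) = √(-5 + c)
v = -12739 (v = -2 - 12737 = -12739)
X(Z) = 6 + 8*√(-5 + Z) (X(Z) = 6 + √(-5 + Z)*8 = 6 + 8*√(-5 + Z))
1/(-26221 + (v - X(-119))) = 1/(-26221 + (-12739 - (6 + 8*√(-5 - 119)))) = 1/(-26221 + (-12739 - (6 + 8*√(-124)))) = 1/(-26221 + (-12739 - (6 + 8*(2*I*√31)))) = 1/(-26221 + (-12739 - (6 + 16*I*√31))) = 1/(-26221 + (-12739 + (-6 - 16*I*√31))) = 1/(-26221 + (-12745 - 16*I*√31)) = 1/(-38966 - 16*I*√31)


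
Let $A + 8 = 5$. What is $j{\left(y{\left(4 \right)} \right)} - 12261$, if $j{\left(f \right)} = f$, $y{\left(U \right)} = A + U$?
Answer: $-12260$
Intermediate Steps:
$A = -3$ ($A = -8 + 5 = -3$)
$y{\left(U \right)} = -3 + U$
$j{\left(y{\left(4 \right)} \right)} - 12261 = \left(-3 + 4\right) - 12261 = 1 - 12261 = -12260$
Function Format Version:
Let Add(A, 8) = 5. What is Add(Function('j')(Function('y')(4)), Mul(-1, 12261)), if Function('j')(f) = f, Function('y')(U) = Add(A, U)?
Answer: -12260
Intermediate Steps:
A = -3 (A = Add(-8, 5) = -3)
Function('y')(U) = Add(-3, U)
Add(Function('j')(Function('y')(4)), Mul(-1, 12261)) = Add(Add(-3, 4), Mul(-1, 12261)) = Add(1, -12261) = -12260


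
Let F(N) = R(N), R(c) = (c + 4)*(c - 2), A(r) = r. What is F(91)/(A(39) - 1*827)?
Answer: -8455/788 ≈ -10.730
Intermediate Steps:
R(c) = (-2 + c)*(4 + c) (R(c) = (4 + c)*(-2 + c) = (-2 + c)*(4 + c))
F(N) = -8 + N**2 + 2*N
F(91)/(A(39) - 1*827) = (-8 + 91**2 + 2*91)/(39 - 1*827) = (-8 + 8281 + 182)/(39 - 827) = 8455/(-788) = 8455*(-1/788) = -8455/788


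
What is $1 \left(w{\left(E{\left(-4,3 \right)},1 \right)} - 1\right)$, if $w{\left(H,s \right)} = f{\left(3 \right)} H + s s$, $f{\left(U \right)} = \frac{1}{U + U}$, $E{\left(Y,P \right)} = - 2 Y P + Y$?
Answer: $\frac{10}{3} \approx 3.3333$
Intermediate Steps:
$E{\left(Y,P \right)} = Y - 2 P Y$ ($E{\left(Y,P \right)} = - 2 P Y + Y = Y - 2 P Y$)
$f{\left(U \right)} = \frac{1}{2 U}$
$w{\left(H,s \right)} = s^{2} + \frac{H}{6}$ ($w{\left(H,s \right)} = \frac{1}{2 \cdot 3} H + s s = \frac{1}{2} \cdot \frac{1}{3} H + s^{2} = \frac{H}{6} + s^{2} = s^{2} + \frac{H}{6}$)
$1 \left(w{\left(E{\left(-4,3 \right)},1 \right)} - 1\right) = 1 \left(\left(1^{2} + \frac{\left(-4\right) \left(1 - 6\right)}{6}\right) - 1\right) = 1 \left(\left(1 + \frac{\left(-4\right) \left(1 - 6\right)}{6}\right) - 1\right) = 1 \left(\left(1 + \frac{\left(-4\right) \left(-5\right)}{6}\right) - 1\right) = 1 \left(\left(1 + \frac{1}{6} \cdot 20\right) - 1\right) = 1 \left(\left(1 + \frac{10}{3}\right) - 1\right) = 1 \left(\frac{13}{3} - 1\right) = 1 \cdot \frac{10}{3} = \frac{10}{3}$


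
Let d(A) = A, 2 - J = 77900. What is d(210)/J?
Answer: -35/12983 ≈ -0.0026958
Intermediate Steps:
J = -77898 (J = 2 - 1*77900 = 2 - 77900 = -77898)
d(210)/J = 210/(-77898) = 210*(-1/77898) = -35/12983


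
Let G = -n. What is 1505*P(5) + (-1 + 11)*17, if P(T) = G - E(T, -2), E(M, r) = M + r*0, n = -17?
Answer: 18230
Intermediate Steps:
E(M, r) = M (E(M, r) = M + 0 = M)
G = 17 (G = -1*(-17) = 17)
P(T) = 17 - T
1505*P(5) + (-1 + 11)*17 = 1505*(17 - 1*5) + (-1 + 11)*17 = 1505*(17 - 5) + 10*17 = 1505*12 + 170 = 18060 + 170 = 18230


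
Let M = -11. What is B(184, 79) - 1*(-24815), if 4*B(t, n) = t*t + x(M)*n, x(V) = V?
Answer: 132247/4 ≈ 33062.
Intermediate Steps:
B(t, n) = -11*n/4 + t²/4 (B(t, n) = (t*t - 11*n)/4 = (t² - 11*n)/4 = -11*n/4 + t²/4)
B(184, 79) - 1*(-24815) = (-11/4*79 + (¼)*184²) - 1*(-24815) = (-869/4 + (¼)*33856) + 24815 = (-869/4 + 8464) + 24815 = 32987/4 + 24815 = 132247/4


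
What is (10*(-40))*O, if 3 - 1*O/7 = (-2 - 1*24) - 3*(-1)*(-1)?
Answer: -89600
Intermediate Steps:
O = 224 (O = 21 - 7*((-2 - 1*24) - 3*(-1)*(-1)) = 21 - 7*((-2 - 24) - (-3)*(-1)) = 21 - 7*(-26 - 1*3) = 21 - 7*(-26 - 3) = 21 - 7*(-29) = 21 + 203 = 224)
(10*(-40))*O = (10*(-40))*224 = -400*224 = -89600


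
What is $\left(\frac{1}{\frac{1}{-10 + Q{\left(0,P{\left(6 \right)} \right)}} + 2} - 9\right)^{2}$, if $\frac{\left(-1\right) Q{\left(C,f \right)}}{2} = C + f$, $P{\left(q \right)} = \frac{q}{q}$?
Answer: $\frac{38025}{529} \approx 71.881$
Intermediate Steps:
$P{\left(q \right)} = 1$
$Q{\left(C,f \right)} = - 2 C - 2 f$ ($Q{\left(C,f \right)} = - 2 \left(C + f\right) = - 2 C - 2 f$)
$\left(\frac{1}{\frac{1}{-10 + Q{\left(0,P{\left(6 \right)} \right)}} + 2} - 9\right)^{2} = \left(\frac{1}{\frac{1}{-10 - 2} + 2} - 9\right)^{2} = \left(\frac{1}{\frac{1}{-12} + 2} - 9\right)^{2} = \left(\frac{1}{- \frac{1}{12} + 2} - 9\right)^{2} = \left(\frac{1}{\frac{23}{12}} - 9\right)^{2} = \left(\frac{12}{23} - 9\right)^{2} = \left(- \frac{195}{23}\right)^{2} = \frac{38025}{529}$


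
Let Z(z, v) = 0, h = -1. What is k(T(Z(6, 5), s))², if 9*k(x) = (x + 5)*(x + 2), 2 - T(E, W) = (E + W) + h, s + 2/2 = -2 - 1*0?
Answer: 7744/81 ≈ 95.605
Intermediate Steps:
s = -3 (s = -1 + (-2 - 1*0) = -1 + (-2 + 0) = -1 - 2 = -3)
T(E, W) = 3 - E - W (T(E, W) = 2 - ((E + W) - 1) = 2 - (-1 + E + W) = 2 + (1 - E - W) = 3 - E - W)
k(x) = (2 + x)*(5 + x)/9 (k(x) = ((x + 5)*(x + 2))/9 = ((5 + x)*(2 + x))/9 = ((2 + x)*(5 + x))/9 = (2 + x)*(5 + x)/9)
k(T(Z(6, 5), s))² = (10/9 + (3 - 1*0 - 1*(-3))²/9 + 7*(3 - 1*0 - 1*(-3))/9)² = (10/9 + (3 + 0 + 3)²/9 + 7*(3 + 0 + 3)/9)² = (10/9 + (⅑)*6² + (7/9)*6)² = (10/9 + (⅑)*36 + 14/3)² = (10/9 + 4 + 14/3)² = (88/9)² = 7744/81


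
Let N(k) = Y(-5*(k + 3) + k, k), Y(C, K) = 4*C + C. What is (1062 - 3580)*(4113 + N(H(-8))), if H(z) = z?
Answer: -10570564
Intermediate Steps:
Y(C, K) = 5*C
N(k) = -75 - 20*k (N(k) = 5*(-5*(k + 3) + k) = 5*(-5*(3 + k) + k) = 5*((-15 - 5*k) + k) = 5*(-15 - 4*k) = -75 - 20*k)
(1062 - 3580)*(4113 + N(H(-8))) = (1062 - 3580)*(4113 + (-75 - 20*(-8))) = -2518*(4113 + (-75 + 160)) = -2518*(4113 + 85) = -2518*4198 = -10570564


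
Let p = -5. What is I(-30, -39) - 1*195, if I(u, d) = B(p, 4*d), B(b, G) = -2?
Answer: -197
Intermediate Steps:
I(u, d) = -2
I(-30, -39) - 1*195 = -2 - 1*195 = -2 - 195 = -197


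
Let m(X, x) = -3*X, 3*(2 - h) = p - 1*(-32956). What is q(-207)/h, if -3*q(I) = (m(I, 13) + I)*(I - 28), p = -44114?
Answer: 48645/5582 ≈ 8.7146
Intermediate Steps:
h = 11164/3 (h = 2 - (-44114 - 1*(-32956))/3 = 2 - (-44114 + 32956)/3 = 2 - 1/3*(-11158) = 2 + 11158/3 = 11164/3 ≈ 3721.3)
q(I) = 2*I*(-28 + I)/3 (q(I) = -(-3*I + I)*(I - 28)/3 = -(-2*I)*(-28 + I)/3 = -(-2)*I*(-28 + I)/3 = 2*I*(-28 + I)/3)
q(-207)/h = ((2/3)*(-207)*(-28 - 207))/(11164/3) = ((2/3)*(-207)*(-235))*(3/11164) = 32430*(3/11164) = 48645/5582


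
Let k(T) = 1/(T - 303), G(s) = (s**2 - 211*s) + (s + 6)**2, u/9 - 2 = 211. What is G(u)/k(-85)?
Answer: -2703712428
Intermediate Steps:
u = 1917 (u = 18 + 9*211 = 18 + 1899 = 1917)
G(s) = s**2 + (6 + s)**2 - 211*s (G(s) = (s**2 - 211*s) + (6 + s)**2 = s**2 + (6 + s)**2 - 211*s)
k(T) = 1/(-303 + T)
G(u)/k(-85) = (36 - 199*1917 + 2*1917**2)/(1/(-303 - 85)) = (36 - 381483 + 2*3674889)/(1/(-388)) = (36 - 381483 + 7349778)/(-1/388) = 6968331*(-388) = -2703712428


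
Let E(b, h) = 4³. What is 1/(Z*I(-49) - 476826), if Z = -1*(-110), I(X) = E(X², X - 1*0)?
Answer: -1/469786 ≈ -2.1286e-6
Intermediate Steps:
E(b, h) = 64
I(X) = 64
Z = 110
1/(Z*I(-49) - 476826) = 1/(110*64 - 476826) = 1/(7040 - 476826) = 1/(-469786) = -1/469786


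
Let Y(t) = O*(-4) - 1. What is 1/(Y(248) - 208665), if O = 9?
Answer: -1/208702 ≈ -4.7915e-6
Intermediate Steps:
Y(t) = -37 (Y(t) = 9*(-4) - 1 = -36 - 1 = -37)
1/(Y(248) - 208665) = 1/(-37 - 208665) = 1/(-208702) = -1/208702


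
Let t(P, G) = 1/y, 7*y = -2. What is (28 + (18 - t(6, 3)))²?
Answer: 9801/4 ≈ 2450.3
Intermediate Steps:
y = -2/7 (y = (⅐)*(-2) = -2/7 ≈ -0.28571)
t(P, G) = -7/2 (t(P, G) = 1/(-2/7) = -7/2)
(28 + (18 - t(6, 3)))² = (28 + (18 - 1*(-7/2)))² = (28 + (18 + 7/2))² = (28 + 43/2)² = (99/2)² = 9801/4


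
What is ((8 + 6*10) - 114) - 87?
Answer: -133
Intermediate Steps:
((8 + 6*10) - 114) - 87 = ((8 + 60) - 114) - 87 = (68 - 114) - 87 = -46 - 87 = -133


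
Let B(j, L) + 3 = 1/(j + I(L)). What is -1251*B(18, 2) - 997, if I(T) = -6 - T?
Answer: 26309/10 ≈ 2630.9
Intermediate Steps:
B(j, L) = -3 + 1/(-6 + j - L) (B(j, L) = -3 + 1/(j + (-6 - L)) = -3 + 1/(-6 + j - L))
-1251*B(18, 2) - 997 = -1251*(-19 - 3*2 + 3*18)/(6 + 2 - 1*18) - 997 = -1251*(-19 - 6 + 54)/(6 + 2 - 18) - 997 = -1251*29/(-10) - 997 = -(-1251)*29/10 - 997 = -1251*(-29/10) - 997 = 36279/10 - 997 = 26309/10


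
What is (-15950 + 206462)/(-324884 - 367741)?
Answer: -63504/230875 ≈ -0.27506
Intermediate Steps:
(-15950 + 206462)/(-324884 - 367741) = 190512/(-692625) = 190512*(-1/692625) = -63504/230875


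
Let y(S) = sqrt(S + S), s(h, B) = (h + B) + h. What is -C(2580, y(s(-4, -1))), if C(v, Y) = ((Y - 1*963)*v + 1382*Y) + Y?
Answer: 2484540 - 11889*I*sqrt(2) ≈ 2.4845e+6 - 16814.0*I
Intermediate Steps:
s(h, B) = B + 2*h (s(h, B) = (B + h) + h = B + 2*h)
y(S) = sqrt(2)*sqrt(S) (y(S) = sqrt(2*S) = sqrt(2)*sqrt(S))
C(v, Y) = 1383*Y + v*(-963 + Y) (C(v, Y) = ((Y - 963)*v + 1382*Y) + Y = ((-963 + Y)*v + 1382*Y) + Y = (v*(-963 + Y) + 1382*Y) + Y = (1382*Y + v*(-963 + Y)) + Y = 1383*Y + v*(-963 + Y))
-C(2580, y(s(-4, -1))) = -(-963*2580 + 1383*(sqrt(2)*sqrt(-1 + 2*(-4))) + (sqrt(2)*sqrt(-1 + 2*(-4)))*2580) = -(-2484540 + 1383*(sqrt(2)*sqrt(-1 - 8)) + (sqrt(2)*sqrt(-1 - 8))*2580) = -(-2484540 + 1383*(sqrt(2)*sqrt(-9)) + (sqrt(2)*sqrt(-9))*2580) = -(-2484540 + 1383*(sqrt(2)*(3*I)) + (sqrt(2)*(3*I))*2580) = -(-2484540 + 1383*(3*I*sqrt(2)) + (3*I*sqrt(2))*2580) = -(-2484540 + 4149*I*sqrt(2) + 7740*I*sqrt(2)) = -(-2484540 + 11889*I*sqrt(2)) = 2484540 - 11889*I*sqrt(2)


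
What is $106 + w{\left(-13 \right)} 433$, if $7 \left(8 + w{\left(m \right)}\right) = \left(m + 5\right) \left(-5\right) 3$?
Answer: $\frac{28454}{7} \approx 4064.9$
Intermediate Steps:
$w{\left(m \right)} = - \frac{131}{7} - \frac{15 m}{7}$ ($w{\left(m \right)} = -8 + \frac{\left(m + 5\right) \left(-5\right) 3}{7} = -8 + \frac{\left(5 + m\right) \left(-5\right) 3}{7} = -8 + \frac{\left(-25 - 5 m\right) 3}{7} = -8 + \frac{-75 - 15 m}{7} = -8 - \left(\frac{75}{7} + \frac{15 m}{7}\right) = - \frac{131}{7} - \frac{15 m}{7}$)
$106 + w{\left(-13 \right)} 433 = 106 + \left(- \frac{131}{7} - - \frac{195}{7}\right) 433 = 106 + \left(- \frac{131}{7} + \frac{195}{7}\right) 433 = 106 + \frac{64}{7} \cdot 433 = 106 + \frac{27712}{7} = \frac{28454}{7}$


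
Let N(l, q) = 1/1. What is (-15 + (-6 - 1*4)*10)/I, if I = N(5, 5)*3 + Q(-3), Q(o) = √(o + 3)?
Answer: -115/3 ≈ -38.333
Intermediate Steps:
N(l, q) = 1
Q(o) = √(3 + o)
I = 3 (I = 1*3 + √(3 - 3) = 3 + √0 = 3 + 0 = 3)
(-15 + (-6 - 1*4)*10)/I = (-15 + (-6 - 1*4)*10)/3 = (-15 + (-6 - 4)*10)*(⅓) = (-15 - 10*10)*(⅓) = (-15 - 100)*(⅓) = -115*⅓ = -115/3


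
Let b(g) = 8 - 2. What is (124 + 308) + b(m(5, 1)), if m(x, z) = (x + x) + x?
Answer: 438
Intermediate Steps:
m(x, z) = 3*x (m(x, z) = 2*x + x = 3*x)
b(g) = 6
(124 + 308) + b(m(5, 1)) = (124 + 308) + 6 = 432 + 6 = 438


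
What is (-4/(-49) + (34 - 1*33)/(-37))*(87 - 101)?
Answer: -198/259 ≈ -0.76448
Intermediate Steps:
(-4/(-49) + (34 - 1*33)/(-37))*(87 - 101) = (-4*(-1/49) + (34 - 33)*(-1/37))*(-14) = (4/49 + 1*(-1/37))*(-14) = (4/49 - 1/37)*(-14) = (99/1813)*(-14) = -198/259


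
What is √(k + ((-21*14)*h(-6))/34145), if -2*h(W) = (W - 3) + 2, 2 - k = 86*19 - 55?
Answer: I*√1838629511630/34145 ≈ 39.712*I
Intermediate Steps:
k = -1577 (k = 2 - (86*19 - 55) = 2 - (1634 - 55) = 2 - 1*1579 = 2 - 1579 = -1577)
h(W) = ½ - W/2 (h(W) = -((W - 3) + 2)/2 = -((-3 + W) + 2)/2 = -(-1 + W)/2 = ½ - W/2)
√(k + ((-21*14)*h(-6))/34145) = √(-1577 + ((-21*14)*(½ - ½*(-6)))/34145) = √(-1577 - 294*(½ + 3)*(1/34145)) = √(-1577 - 294*7/2*(1/34145)) = √(-1577 - 1029*1/34145) = √(-1577 - 1029/34145) = √(-53847694/34145) = I*√1838629511630/34145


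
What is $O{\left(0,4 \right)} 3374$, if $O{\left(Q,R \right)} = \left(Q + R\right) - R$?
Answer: $0$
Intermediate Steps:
$O{\left(Q,R \right)} = Q$
$O{\left(0,4 \right)} 3374 = 0 \cdot 3374 = 0$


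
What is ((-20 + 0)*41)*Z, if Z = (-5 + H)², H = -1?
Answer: -29520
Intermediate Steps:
Z = 36 (Z = (-5 - 1)² = (-6)² = 36)
((-20 + 0)*41)*Z = ((-20 + 0)*41)*36 = -20*41*36 = -820*36 = -29520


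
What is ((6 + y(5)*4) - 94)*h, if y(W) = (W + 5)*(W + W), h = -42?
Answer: -13104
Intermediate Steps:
y(W) = 2*W*(5 + W) (y(W) = (5 + W)*(2*W) = 2*W*(5 + W))
((6 + y(5)*4) - 94)*h = ((6 + (2*5*(5 + 5))*4) - 94)*(-42) = ((6 + (2*5*10)*4) - 94)*(-42) = ((6 + 100*4) - 94)*(-42) = ((6 + 400) - 94)*(-42) = (406 - 94)*(-42) = 312*(-42) = -13104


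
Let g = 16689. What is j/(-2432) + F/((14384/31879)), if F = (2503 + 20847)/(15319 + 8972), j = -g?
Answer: 477592803401/53109065088 ≈ 8.9927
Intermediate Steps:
j = -16689 (j = -1*16689 = -16689)
F = 23350/24291 ≈ 0.96126
j/(-2432) + F/((14384/31879)) = -16689/(-2432) + 23350/(24291*((14384/31879))) = -16689*(-1/2432) + 23350/(24291*((14384*(1/31879)))) = 16689/2432 + 23350/(24291*(14384/31879)) = 16689/2432 + (23350/24291)*(31879/14384) = 16689/2432 + 372187325/174700872 = 477592803401/53109065088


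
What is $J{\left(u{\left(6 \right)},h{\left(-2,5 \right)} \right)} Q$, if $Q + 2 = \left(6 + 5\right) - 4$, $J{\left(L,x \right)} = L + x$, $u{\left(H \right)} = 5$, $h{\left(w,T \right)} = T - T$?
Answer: $25$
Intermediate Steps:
$h{\left(w,T \right)} = 0$
$Q = 5$ ($Q = -2 + \left(\left(6 + 5\right) - 4\right) = -2 + \left(11 - 4\right) = -2 + 7 = 5$)
$J{\left(u{\left(6 \right)},h{\left(-2,5 \right)} \right)} Q = \left(5 + 0\right) 5 = 5 \cdot 5 = 25$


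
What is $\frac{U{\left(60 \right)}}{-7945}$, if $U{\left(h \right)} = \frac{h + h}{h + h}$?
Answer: $- \frac{1}{7945} \approx -0.00012587$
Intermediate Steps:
$U{\left(h \right)} = 1$ ($U{\left(h \right)} = \frac{2 h}{2 h} = 2 h \frac{1}{2 h} = 1$)
$\frac{U{\left(60 \right)}}{-7945} = 1 \frac{1}{-7945} = 1 \left(- \frac{1}{7945}\right) = - \frac{1}{7945}$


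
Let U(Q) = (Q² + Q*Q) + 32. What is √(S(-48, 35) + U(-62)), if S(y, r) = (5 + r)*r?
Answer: 4*√570 ≈ 95.499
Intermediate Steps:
S(y, r) = r*(5 + r)
U(Q) = 32 + 2*Q² (U(Q) = (Q² + Q²) + 32 = 2*Q² + 32 = 32 + 2*Q²)
√(S(-48, 35) + U(-62)) = √(35*(5 + 35) + (32 + 2*(-62)²)) = √(35*40 + (32 + 2*3844)) = √(1400 + (32 + 7688)) = √(1400 + 7720) = √9120 = 4*√570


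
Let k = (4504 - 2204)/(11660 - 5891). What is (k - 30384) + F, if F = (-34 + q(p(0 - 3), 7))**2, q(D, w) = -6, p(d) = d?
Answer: -166052596/5769 ≈ -28784.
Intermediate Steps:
F = 1600 (F = (-34 - 6)**2 = (-40)**2 = 1600)
k = 2300/5769 ≈ 0.39868
(k - 30384) + F = (2300/5769 - 30384) + 1600 = -175282996/5769 + 1600 = -166052596/5769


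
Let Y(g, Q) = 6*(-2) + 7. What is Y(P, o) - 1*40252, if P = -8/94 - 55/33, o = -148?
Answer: -40257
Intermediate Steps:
P = -247/141 (P = -8*1/94 - 55*1/33 = -4/47 - 5/3 = -247/141 ≈ -1.7518)
Y(g, Q) = -5 (Y(g, Q) = -12 + 7 = -5)
Y(P, o) - 1*40252 = -5 - 1*40252 = -5 - 40252 = -40257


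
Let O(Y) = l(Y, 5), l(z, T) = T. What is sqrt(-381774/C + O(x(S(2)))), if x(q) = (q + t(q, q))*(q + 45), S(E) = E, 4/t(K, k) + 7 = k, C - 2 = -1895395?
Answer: sqrt(18686184889427)/1895393 ≈ 2.2807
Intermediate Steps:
C = -1895393 (C = 2 - 1895395 = -1895393)
t(K, k) = 4/(-7 + k)
x(q) = (45 + q)*(q + 4/(-7 + q)) (x(q) = (q + 4/(-7 + q))*(q + 45) = (q + 4/(-7 + q))*(45 + q) = (45 + q)*(q + 4/(-7 + q)))
O(Y) = 5
sqrt(-381774/C + O(x(S(2)))) = sqrt(-381774/(-1895393) + 5) = sqrt(-381774*(-1/1895393) + 5) = sqrt(381774/1895393 + 5) = sqrt(9858739/1895393) = sqrt(18686184889427)/1895393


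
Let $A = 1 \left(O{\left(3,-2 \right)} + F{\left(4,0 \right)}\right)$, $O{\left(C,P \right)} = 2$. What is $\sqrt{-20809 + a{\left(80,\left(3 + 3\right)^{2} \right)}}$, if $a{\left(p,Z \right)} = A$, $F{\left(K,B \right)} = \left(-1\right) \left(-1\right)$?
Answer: $i \sqrt{20806} \approx 144.24 i$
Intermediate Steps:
$F{\left(K,B \right)} = 1$
$A = 3$ ($A = 1 \left(2 + 1\right) = 1 \cdot 3 = 3$)
$a{\left(p,Z \right)} = 3$
$\sqrt{-20809 + a{\left(80,\left(3 + 3\right)^{2} \right)}} = \sqrt{-20809 + 3} = \sqrt{-20806} = i \sqrt{20806}$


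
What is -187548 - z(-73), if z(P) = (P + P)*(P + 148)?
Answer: -176598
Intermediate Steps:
z(P) = 2*P*(148 + P) (z(P) = (2*P)*(148 + P) = 2*P*(148 + P))
-187548 - z(-73) = -187548 - 2*(-73)*(148 - 73) = -187548 - 2*(-73)*75 = -187548 - 1*(-10950) = -187548 + 10950 = -176598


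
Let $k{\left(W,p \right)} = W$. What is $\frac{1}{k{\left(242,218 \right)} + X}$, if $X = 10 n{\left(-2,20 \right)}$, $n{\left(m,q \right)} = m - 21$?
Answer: $\frac{1}{12} \approx 0.083333$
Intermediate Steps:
$n{\left(m,q \right)} = -21 + m$ ($n{\left(m,q \right)} = m - 21 = -21 + m$)
$X = -230$ ($X = 10 \left(-21 - 2\right) = 10 \left(-23\right) = -230$)
$\frac{1}{k{\left(242,218 \right)} + X} = \frac{1}{242 - 230} = \frac{1}{12}$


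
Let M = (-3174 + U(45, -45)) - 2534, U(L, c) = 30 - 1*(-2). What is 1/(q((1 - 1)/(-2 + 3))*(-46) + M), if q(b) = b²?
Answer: -1/5676 ≈ -0.00017618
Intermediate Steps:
U(L, c) = 32 (U(L, c) = 30 + 2 = 32)
M = -5676 (M = (-3174 + 32) - 2534 = -3142 - 2534 = -5676)
1/(q((1 - 1)/(-2 + 3))*(-46) + M) = 1/(((1 - 1)/(-2 + 3))²*(-46) - 5676) = 1/((0/1)²*(-46) - 5676) = 1/((0*1)²*(-46) - 5676) = 1/(0²*(-46) - 5676) = 1/(0*(-46) - 5676) = 1/(0 - 5676) = 1/(-5676) = -1/5676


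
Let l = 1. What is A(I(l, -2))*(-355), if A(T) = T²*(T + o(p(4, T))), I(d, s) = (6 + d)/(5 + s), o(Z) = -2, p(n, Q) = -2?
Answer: -17395/27 ≈ -644.26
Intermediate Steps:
I(d, s) = (6 + d)/(5 + s)
A(T) = T²*(-2 + T) (A(T) = T²*(T - 2) = T²*(-2 + T))
A(I(l, -2))*(-355) = (((6 + 1)/(5 - 2))²*(-2 + (6 + 1)/(5 - 2)))*(-355) = ((7/3)²*(-2 + 7/3))*(-355) = ((49/9)*(⅓))*(-355) = (49/27)*(-355) = -17395/27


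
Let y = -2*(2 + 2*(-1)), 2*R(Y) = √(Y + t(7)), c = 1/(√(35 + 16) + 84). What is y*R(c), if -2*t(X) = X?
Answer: 0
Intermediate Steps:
t(X) = -X/2
c = 1/(84 + √51) (c = 1/(√51 + 84) = 1/(84 + √51) ≈ 0.010972)
R(Y) = √(-7/2 + Y)/2 (R(Y) = √(Y - ½*7)/2 = √(Y - 7/2)/2 = √(-7/2 + Y)/2)
y = 0 (y = -2*(2 - 2) = -2*0 = 0)
y*R(c) = 0*(√(-14 + 4*(28/2335 - √51/7005))/4) = 0*(√(-14 + (112/2335 - 4*√51/7005))/4) = 0*(√(-32578/2335 - 4*√51/7005)/4) = 0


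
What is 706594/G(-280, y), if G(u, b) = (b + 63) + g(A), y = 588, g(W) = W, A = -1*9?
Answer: 353297/321 ≈ 1100.6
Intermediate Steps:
A = -9
G(u, b) = 54 + b (G(u, b) = (b + 63) - 9 = (63 + b) - 9 = 54 + b)
706594/G(-280, y) = 706594/(54 + 588) = 706594/642 = 706594*(1/642) = 353297/321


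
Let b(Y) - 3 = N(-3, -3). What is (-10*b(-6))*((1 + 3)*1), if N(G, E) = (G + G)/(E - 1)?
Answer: -180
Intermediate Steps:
N(G, E) = 2*G/(-1 + E) (N(G, E) = (2*G)/(-1 + E) = 2*G/(-1 + E))
b(Y) = 9/2 (b(Y) = 3 + 2*(-3)/(-1 - 3) = 3 + 2*(-3)/(-4) = 3 + 2*(-3)*(-¼) = 3 + 3/2 = 9/2)
(-10*b(-6))*((1 + 3)*1) = (-10*9/2)*((1 + 3)*1) = -180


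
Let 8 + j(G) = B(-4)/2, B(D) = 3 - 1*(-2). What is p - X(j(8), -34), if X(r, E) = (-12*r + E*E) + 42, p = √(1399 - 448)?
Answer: -1264 + √951 ≈ -1233.2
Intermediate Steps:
B(D) = 5 (B(D) = 3 + 2 = 5)
p = √951 ≈ 30.838
j(G) = -11/2 (j(G) = -8 + 5/2 = -11/2)
X(r, E) = 42 + E² - 12*r (X(r, E) = (-12*r + E²) + 42 = (E² - 12*r) + 42 = 42 + E² - 12*r)
p - X(j(8), -34) = √951 - (42 + (-34)² - 12*(-11/2)) = √951 - (42 + 1156 + 66) = √951 - 1*1264 = √951 - 1264 = -1264 + √951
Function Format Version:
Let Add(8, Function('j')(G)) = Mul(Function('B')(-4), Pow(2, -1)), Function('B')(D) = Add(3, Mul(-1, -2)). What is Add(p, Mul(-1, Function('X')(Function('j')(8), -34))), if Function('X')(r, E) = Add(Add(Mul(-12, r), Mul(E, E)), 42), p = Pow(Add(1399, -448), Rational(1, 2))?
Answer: Add(-1264, Pow(951, Rational(1, 2))) ≈ -1233.2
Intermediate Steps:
Function('B')(D) = 5 (Function('B')(D) = Add(3, 2) = 5)
p = Pow(951, Rational(1, 2)) ≈ 30.838
Function('j')(G) = Rational(-11, 2) (Function('j')(G) = Add(-8, Mul(5, Pow(2, -1))) = Add(-8, Mul(5, Rational(1, 2))) = Add(-8, Rational(5, 2)) = Rational(-11, 2))
Function('X')(r, E) = Add(42, Pow(E, 2), Mul(-12, r)) (Function('X')(r, E) = Add(Add(Mul(-12, r), Pow(E, 2)), 42) = Add(Add(Pow(E, 2), Mul(-12, r)), 42) = Add(42, Pow(E, 2), Mul(-12, r)))
Add(p, Mul(-1, Function('X')(Function('j')(8), -34))) = Add(Pow(951, Rational(1, 2)), Mul(-1, Add(42, Pow(-34, 2), Mul(-12, Rational(-11, 2))))) = Add(Pow(951, Rational(1, 2)), Mul(-1, Add(42, 1156, 66))) = Add(Pow(951, Rational(1, 2)), Mul(-1, 1264)) = Add(Pow(951, Rational(1, 2)), -1264) = Add(-1264, Pow(951, Rational(1, 2)))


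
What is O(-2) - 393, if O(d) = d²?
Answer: -389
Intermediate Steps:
O(-2) - 393 = (-2)² - 393 = 4 - 393 = -389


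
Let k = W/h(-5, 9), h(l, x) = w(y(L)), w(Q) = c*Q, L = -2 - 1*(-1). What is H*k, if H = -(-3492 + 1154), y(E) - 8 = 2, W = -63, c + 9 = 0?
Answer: 8183/5 ≈ 1636.6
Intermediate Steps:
c = -9 (c = -9 + 0 = -9)
L = -1 (L = -2 + 1 = -1)
y(E) = 10 (y(E) = 8 + 2 = 10)
w(Q) = -9*Q
h(l, x) = -90 (h(l, x) = -9*10 = -90)
H = 2338 (H = -1*(-2338) = 2338)
k = 7/10 (k = -63/(-90) = -63*(-1/90) = 7/10 ≈ 0.70000)
H*k = 2338*(7/10) = 8183/5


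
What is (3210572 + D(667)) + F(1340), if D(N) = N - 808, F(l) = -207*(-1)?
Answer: 3210638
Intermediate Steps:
F(l) = 207
D(N) = -808 + N
(3210572 + D(667)) + F(1340) = (3210572 + (-808 + 667)) + 207 = (3210572 - 141) + 207 = 3210431 + 207 = 3210638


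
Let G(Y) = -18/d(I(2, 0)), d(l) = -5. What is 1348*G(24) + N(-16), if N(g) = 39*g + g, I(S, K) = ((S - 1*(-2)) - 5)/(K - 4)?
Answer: 21064/5 ≈ 4212.8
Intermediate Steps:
I(S, K) = (-3 + S)/(-4 + K) (I(S, K) = ((S + 2) - 5)/(-4 + K) = ((2 + S) - 5)/(-4 + K) = (-3 + S)/(-4 + K))
G(Y) = 18/5 (G(Y) = -18/(-5) = -18*(-⅕) = 18/5)
N(g) = 40*g
1348*G(24) + N(-16) = 1348*(18/5) + 40*(-16) = 24264/5 - 640 = 21064/5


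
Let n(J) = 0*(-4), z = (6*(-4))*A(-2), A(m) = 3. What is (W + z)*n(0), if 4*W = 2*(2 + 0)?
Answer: 0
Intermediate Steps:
z = -72 (z = (6*(-4))*3 = -24*3 = -72)
n(J) = 0
W = 1 (W = (2*(2 + 0))/4 = (2*2)/4 = (¼)*4 = 1)
(W + z)*n(0) = (1 - 72)*0 = -71*0 = 0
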